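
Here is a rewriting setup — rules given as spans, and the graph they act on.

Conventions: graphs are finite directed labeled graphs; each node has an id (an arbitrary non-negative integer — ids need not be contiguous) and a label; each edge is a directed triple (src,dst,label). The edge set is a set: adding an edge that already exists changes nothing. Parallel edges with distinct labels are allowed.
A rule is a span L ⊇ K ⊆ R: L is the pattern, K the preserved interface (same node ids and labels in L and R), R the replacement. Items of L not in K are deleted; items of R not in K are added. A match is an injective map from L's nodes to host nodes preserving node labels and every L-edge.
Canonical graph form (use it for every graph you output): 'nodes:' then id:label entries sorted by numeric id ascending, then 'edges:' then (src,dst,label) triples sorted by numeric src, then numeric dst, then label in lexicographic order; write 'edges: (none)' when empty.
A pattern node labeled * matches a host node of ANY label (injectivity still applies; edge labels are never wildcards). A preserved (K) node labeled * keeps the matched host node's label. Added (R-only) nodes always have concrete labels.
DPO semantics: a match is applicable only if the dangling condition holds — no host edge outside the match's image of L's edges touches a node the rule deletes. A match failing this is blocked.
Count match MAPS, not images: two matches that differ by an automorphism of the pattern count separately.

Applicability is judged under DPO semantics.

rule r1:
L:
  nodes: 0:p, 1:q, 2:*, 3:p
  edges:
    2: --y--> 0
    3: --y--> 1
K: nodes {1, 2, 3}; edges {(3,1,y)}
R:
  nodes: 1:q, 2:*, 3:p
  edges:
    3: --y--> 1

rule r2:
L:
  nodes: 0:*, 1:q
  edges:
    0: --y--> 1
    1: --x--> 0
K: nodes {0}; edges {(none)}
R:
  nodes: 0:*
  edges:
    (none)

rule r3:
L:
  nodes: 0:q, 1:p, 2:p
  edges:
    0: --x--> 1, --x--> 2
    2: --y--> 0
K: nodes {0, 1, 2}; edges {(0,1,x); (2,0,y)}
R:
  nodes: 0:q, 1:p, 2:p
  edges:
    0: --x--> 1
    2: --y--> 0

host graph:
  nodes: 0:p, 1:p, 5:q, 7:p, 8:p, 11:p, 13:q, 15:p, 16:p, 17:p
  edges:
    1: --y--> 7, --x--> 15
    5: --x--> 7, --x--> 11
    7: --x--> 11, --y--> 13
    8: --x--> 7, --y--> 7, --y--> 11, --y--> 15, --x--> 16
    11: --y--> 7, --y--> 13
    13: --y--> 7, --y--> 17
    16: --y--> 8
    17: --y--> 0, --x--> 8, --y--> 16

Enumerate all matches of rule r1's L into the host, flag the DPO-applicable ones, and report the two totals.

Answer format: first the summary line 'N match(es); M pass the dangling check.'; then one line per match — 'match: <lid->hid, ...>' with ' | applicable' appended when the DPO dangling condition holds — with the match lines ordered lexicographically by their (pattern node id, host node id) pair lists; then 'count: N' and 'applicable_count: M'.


11 match(es); 2 pass the dangling check.
match: 0->0, 1->13, 2->17, 3->7 | applicable
match: 0->0, 1->13, 2->17, 3->11 | applicable
match: 0->7, 1->13, 2->1, 3->11
match: 0->7, 1->13, 2->8, 3->11
match: 0->8, 1->13, 2->16, 3->7
match: 0->8, 1->13, 2->16, 3->11
match: 0->11, 1->13, 2->8, 3->7
match: 0->15, 1->13, 2->8, 3->7
match: 0->15, 1->13, 2->8, 3->11
match: 0->16, 1->13, 2->17, 3->7
match: 0->16, 1->13, 2->17, 3->11
count: 11
applicable_count: 2


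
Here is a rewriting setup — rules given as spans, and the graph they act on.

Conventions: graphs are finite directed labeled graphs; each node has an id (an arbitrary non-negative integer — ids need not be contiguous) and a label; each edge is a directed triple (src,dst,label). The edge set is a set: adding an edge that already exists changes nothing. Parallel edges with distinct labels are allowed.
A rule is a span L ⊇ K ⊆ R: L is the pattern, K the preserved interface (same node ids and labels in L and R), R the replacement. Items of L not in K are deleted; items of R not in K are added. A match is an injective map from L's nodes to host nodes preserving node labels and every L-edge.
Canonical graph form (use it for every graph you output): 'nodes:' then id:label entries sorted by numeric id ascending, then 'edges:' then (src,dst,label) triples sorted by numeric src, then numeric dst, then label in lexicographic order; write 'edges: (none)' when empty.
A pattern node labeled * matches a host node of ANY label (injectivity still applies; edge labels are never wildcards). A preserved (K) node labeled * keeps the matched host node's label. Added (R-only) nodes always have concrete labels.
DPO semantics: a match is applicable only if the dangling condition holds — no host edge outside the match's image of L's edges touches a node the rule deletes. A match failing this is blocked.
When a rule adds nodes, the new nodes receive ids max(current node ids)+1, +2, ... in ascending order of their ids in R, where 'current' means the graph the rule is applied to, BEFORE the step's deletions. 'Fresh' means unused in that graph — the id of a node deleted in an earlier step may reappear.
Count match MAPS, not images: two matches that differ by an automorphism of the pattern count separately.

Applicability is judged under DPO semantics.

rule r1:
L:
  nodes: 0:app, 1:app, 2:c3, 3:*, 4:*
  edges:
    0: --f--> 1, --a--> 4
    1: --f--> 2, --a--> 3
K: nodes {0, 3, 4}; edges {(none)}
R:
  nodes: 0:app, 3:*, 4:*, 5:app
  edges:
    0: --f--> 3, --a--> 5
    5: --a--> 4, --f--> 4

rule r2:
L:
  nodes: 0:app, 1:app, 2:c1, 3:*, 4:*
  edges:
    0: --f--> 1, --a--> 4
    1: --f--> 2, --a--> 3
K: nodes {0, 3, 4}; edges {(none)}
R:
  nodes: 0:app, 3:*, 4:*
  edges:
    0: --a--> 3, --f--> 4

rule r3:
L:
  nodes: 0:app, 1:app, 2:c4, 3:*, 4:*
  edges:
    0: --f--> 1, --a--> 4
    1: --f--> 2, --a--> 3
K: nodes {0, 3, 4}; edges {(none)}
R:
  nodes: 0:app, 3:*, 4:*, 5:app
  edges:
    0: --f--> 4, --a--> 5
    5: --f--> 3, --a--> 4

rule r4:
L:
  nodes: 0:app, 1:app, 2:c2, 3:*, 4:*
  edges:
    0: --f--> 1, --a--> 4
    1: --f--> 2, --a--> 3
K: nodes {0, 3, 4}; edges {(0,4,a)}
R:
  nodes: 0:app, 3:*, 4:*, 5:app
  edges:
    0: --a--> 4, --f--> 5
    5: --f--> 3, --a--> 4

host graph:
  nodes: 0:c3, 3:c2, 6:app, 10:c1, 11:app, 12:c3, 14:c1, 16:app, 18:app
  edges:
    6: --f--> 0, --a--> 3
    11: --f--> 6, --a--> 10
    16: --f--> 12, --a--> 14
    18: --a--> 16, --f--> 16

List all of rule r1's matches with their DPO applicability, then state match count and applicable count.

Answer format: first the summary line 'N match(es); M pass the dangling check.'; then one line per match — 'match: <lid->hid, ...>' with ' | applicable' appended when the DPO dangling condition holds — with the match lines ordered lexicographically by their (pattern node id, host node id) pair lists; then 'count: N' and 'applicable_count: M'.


1 match(es); 1 pass the dangling check.
match: 0->11, 1->6, 2->0, 3->3, 4->10 | applicable
count: 1
applicable_count: 1


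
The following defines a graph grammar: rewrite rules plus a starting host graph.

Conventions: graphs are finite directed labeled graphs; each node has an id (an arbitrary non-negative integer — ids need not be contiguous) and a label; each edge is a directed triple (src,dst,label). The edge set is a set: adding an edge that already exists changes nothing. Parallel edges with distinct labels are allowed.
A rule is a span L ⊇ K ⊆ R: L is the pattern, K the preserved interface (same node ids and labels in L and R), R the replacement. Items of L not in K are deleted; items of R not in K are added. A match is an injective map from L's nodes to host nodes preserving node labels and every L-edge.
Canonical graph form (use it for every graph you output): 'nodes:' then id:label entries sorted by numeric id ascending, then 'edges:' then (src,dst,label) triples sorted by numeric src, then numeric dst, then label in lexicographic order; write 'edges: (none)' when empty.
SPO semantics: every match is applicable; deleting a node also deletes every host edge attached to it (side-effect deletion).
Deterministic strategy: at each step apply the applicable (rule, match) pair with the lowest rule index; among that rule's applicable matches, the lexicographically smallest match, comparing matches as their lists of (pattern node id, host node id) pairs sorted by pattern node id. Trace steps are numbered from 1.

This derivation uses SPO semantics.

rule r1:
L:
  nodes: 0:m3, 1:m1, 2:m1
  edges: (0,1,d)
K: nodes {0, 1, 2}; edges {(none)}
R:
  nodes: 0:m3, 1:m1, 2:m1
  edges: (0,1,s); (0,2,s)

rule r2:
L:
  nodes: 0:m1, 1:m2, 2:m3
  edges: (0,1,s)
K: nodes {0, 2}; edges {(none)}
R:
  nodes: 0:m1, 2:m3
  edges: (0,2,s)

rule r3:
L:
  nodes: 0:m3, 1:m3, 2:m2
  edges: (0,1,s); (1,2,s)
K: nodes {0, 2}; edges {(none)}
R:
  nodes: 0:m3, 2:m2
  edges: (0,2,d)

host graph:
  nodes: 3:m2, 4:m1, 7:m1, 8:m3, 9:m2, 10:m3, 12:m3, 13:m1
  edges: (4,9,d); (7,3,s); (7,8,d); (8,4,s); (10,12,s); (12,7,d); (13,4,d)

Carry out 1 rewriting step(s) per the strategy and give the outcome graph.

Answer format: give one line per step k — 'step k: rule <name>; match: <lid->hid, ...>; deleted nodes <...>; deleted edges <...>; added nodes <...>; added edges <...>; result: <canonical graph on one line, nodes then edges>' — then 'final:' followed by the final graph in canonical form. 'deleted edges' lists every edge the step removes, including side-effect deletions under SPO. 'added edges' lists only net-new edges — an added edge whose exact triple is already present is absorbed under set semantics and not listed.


step 1: rule r1; match: 0->12, 1->7, 2->4; deleted nodes (none); deleted edges (12,7,d); added nodes (none); added edges (12,4,s); (12,7,s); result: nodes: 3:m2, 4:m1, 7:m1, 8:m3, 9:m2, 10:m3, 12:m3, 13:m1 edges: (4,9,d); (7,3,s); (7,8,d); (8,4,s); (10,12,s); (12,4,s); (12,7,s); (13,4,d)
final:
nodes: 3:m2, 4:m1, 7:m1, 8:m3, 9:m2, 10:m3, 12:m3, 13:m1
edges: (4,9,d); (7,3,s); (7,8,d); (8,4,s); (10,12,s); (12,4,s); (12,7,s); (13,4,d)


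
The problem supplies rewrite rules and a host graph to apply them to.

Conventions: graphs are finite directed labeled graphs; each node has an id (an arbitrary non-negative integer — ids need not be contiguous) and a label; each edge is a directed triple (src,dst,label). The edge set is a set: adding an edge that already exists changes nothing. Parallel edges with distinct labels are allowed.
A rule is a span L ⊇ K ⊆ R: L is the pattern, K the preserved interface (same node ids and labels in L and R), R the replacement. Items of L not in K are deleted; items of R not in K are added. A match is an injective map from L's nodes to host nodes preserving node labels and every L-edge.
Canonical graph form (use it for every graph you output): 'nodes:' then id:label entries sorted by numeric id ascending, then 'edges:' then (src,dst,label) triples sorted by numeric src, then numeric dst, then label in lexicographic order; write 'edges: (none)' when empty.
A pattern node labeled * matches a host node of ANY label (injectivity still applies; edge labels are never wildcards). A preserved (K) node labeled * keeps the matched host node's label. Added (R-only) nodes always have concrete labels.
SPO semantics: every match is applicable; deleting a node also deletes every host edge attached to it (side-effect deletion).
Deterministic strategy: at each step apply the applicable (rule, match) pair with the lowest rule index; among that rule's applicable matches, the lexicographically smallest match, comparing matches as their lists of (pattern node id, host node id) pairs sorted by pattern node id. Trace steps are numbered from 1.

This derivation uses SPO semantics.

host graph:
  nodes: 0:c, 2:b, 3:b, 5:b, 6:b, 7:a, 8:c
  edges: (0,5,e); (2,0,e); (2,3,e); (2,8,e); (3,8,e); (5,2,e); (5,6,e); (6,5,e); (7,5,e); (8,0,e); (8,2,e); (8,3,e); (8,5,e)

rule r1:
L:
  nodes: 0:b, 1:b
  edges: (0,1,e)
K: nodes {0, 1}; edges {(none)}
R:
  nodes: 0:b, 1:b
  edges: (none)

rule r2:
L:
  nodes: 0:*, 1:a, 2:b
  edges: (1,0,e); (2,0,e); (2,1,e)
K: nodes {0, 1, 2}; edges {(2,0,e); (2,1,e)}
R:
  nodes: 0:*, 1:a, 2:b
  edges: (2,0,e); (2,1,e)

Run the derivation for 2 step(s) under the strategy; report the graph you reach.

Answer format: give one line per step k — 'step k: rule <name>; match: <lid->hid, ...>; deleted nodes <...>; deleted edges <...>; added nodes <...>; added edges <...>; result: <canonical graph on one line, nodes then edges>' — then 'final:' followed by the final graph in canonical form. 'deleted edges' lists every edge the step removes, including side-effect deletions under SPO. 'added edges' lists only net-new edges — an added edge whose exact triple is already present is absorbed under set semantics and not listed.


step 1: rule r1; match: 0->2, 1->3; deleted nodes (none); deleted edges (2,3,e); added nodes (none); added edges (none); result: nodes: 0:c, 2:b, 3:b, 5:b, 6:b, 7:a, 8:c edges: (0,5,e); (2,0,e); (2,8,e); (3,8,e); (5,2,e); (5,6,e); (6,5,e); (7,5,e); (8,0,e); (8,2,e); (8,3,e); (8,5,e)
step 2: rule r1; match: 0->5, 1->2; deleted nodes (none); deleted edges (5,2,e); added nodes (none); added edges (none); result: nodes: 0:c, 2:b, 3:b, 5:b, 6:b, 7:a, 8:c edges: (0,5,e); (2,0,e); (2,8,e); (3,8,e); (5,6,e); (6,5,e); (7,5,e); (8,0,e); (8,2,e); (8,3,e); (8,5,e)
final:
nodes: 0:c, 2:b, 3:b, 5:b, 6:b, 7:a, 8:c
edges: (0,5,e); (2,0,e); (2,8,e); (3,8,e); (5,6,e); (6,5,e); (7,5,e); (8,0,e); (8,2,e); (8,3,e); (8,5,e)


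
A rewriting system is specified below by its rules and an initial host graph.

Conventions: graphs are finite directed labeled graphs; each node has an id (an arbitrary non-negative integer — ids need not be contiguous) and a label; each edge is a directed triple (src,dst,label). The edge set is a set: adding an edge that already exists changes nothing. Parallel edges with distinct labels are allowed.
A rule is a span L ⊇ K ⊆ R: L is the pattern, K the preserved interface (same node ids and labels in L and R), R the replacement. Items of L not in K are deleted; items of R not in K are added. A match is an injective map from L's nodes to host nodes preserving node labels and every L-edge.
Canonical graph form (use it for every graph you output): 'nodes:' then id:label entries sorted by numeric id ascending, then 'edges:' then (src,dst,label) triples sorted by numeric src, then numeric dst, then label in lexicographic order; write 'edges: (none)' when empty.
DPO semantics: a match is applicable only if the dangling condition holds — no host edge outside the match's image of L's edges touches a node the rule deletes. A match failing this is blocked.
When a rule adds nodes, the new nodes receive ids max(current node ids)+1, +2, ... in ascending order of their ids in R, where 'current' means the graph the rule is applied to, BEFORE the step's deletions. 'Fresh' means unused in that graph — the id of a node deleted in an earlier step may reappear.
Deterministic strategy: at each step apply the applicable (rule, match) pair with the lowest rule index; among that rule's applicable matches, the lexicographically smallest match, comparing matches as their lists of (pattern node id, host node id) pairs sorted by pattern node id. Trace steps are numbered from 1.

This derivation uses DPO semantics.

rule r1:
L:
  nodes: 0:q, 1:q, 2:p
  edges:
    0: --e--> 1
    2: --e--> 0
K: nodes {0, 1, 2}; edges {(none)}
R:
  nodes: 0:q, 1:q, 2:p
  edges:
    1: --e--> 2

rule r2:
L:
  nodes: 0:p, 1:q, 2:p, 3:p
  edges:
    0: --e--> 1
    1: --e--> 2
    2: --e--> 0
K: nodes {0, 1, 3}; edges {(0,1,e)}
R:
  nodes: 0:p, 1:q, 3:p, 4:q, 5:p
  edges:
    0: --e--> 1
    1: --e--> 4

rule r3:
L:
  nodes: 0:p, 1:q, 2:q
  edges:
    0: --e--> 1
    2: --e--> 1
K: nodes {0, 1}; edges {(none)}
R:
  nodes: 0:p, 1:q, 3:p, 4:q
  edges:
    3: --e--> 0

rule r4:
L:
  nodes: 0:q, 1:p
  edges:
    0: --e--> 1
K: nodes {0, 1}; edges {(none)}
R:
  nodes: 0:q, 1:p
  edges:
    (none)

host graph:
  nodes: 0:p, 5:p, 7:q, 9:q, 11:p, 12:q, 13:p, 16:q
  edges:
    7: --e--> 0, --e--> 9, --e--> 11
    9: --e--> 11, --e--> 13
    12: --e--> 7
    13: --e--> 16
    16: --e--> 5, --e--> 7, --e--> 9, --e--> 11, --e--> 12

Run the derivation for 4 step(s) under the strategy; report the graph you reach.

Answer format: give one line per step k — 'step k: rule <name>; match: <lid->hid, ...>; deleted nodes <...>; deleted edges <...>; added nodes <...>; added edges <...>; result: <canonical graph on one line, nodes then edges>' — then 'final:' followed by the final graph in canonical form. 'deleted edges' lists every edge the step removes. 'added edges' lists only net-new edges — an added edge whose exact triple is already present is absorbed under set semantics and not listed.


step 1: rule r1; match: 0->16, 1->7, 2->13; deleted nodes (none); deleted edges (13,16,e); (16,7,e); added nodes (none); added edges (7,13,e); result: nodes: 0:p, 5:p, 7:q, 9:q, 11:p, 12:q, 13:p, 16:q edges: (7,0,e); (7,9,e); (7,11,e); (7,13,e); (9,11,e); (9,13,e); (12,7,e); (16,5,e); (16,9,e); (16,11,e); (16,12,e)
step 2: rule r4; match: 0->7, 1->0; deleted nodes (none); deleted edges (7,0,e); added nodes (none); added edges (none); result: nodes: 0:p, 5:p, 7:q, 9:q, 11:p, 12:q, 13:p, 16:q edges: (7,9,e); (7,11,e); (7,13,e); (9,11,e); (9,13,e); (12,7,e); (16,5,e); (16,9,e); (16,11,e); (16,12,e)
step 3: rule r4; match: 0->7, 1->11; deleted nodes (none); deleted edges (7,11,e); added nodes (none); added edges (none); result: nodes: 0:p, 5:p, 7:q, 9:q, 11:p, 12:q, 13:p, 16:q edges: (7,9,e); (7,13,e); (9,11,e); (9,13,e); (12,7,e); (16,5,e); (16,9,e); (16,11,e); (16,12,e)
step 4: rule r4; match: 0->7, 1->13; deleted nodes (none); deleted edges (7,13,e); added nodes (none); added edges (none); result: nodes: 0:p, 5:p, 7:q, 9:q, 11:p, 12:q, 13:p, 16:q edges: (7,9,e); (9,11,e); (9,13,e); (12,7,e); (16,5,e); (16,9,e); (16,11,e); (16,12,e)
final:
nodes: 0:p, 5:p, 7:q, 9:q, 11:p, 12:q, 13:p, 16:q
edges: (7,9,e); (9,11,e); (9,13,e); (12,7,e); (16,5,e); (16,9,e); (16,11,e); (16,12,e)


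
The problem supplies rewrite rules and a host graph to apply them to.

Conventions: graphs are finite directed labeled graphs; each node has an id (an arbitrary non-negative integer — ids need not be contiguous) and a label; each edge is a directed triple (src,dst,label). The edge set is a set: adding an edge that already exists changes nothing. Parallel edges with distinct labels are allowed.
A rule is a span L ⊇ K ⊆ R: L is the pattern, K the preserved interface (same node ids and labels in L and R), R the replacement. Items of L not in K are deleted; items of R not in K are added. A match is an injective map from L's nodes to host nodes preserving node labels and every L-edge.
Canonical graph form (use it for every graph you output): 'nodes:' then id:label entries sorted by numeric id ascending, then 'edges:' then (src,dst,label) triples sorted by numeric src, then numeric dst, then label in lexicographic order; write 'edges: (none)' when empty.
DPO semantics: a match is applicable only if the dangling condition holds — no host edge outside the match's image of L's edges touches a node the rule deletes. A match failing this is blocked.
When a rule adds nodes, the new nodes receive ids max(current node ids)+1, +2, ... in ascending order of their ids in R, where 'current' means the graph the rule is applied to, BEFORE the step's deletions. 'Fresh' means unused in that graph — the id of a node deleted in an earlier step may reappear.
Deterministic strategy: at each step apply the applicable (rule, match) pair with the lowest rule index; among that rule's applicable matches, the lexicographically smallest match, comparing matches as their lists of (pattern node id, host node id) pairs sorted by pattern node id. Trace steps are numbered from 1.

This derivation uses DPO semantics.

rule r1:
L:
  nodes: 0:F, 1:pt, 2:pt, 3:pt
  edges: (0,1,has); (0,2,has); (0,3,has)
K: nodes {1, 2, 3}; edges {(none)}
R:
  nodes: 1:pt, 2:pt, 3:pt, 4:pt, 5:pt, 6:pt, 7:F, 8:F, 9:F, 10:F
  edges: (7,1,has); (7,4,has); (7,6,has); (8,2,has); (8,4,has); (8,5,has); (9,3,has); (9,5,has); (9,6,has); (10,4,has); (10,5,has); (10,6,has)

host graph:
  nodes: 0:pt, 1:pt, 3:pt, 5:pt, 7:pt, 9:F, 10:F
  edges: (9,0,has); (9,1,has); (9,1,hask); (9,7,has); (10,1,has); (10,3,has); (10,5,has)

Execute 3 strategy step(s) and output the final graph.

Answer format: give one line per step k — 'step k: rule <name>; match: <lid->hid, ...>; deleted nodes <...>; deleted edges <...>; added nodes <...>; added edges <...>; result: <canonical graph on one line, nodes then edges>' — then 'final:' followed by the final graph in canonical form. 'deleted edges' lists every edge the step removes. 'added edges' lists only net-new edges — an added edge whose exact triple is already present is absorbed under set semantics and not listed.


step 1: rule r1; match: 0->10, 1->1, 2->3, 3->5; deleted nodes 10; deleted edges (10,1,has); (10,3,has); (10,5,has); added nodes 11, 12, 13, 14, 15, 16, 17; added edges (14,1,has); (14,11,has); (14,13,has); (15,3,has); (15,11,has); (15,12,has); (16,5,has); (16,12,has); (16,13,has); (17,11,has); (17,12,has); (17,13,has); result: nodes: 0:pt, 1:pt, 3:pt, 5:pt, 7:pt, 9:F, 11:pt, 12:pt, 13:pt, 14:F, 15:F, 16:F, 17:F edges: (9,0,has); (9,1,has); (9,1,hask); (9,7,has); (14,1,has); (14,11,has); (14,13,has); (15,3,has); (15,11,has); (15,12,has); (16,5,has); (16,12,has); (16,13,has); (17,11,has); (17,12,has); (17,13,has)
step 2: rule r1; match: 0->14, 1->1, 2->11, 3->13; deleted nodes 14; deleted edges (14,1,has); (14,11,has); (14,13,has); added nodes 18, 19, 20, 21, 22, 23, 24; added edges (21,1,has); (21,18,has); (21,20,has); (22,11,has); (22,18,has); (22,19,has); (23,13,has); (23,19,has); (23,20,has); (24,18,has); (24,19,has); (24,20,has); result: nodes: 0:pt, 1:pt, 3:pt, 5:pt, 7:pt, 9:F, 11:pt, 12:pt, 13:pt, 15:F, 16:F, 17:F, 18:pt, 19:pt, 20:pt, 21:F, 22:F, 23:F, 24:F edges: (9,0,has); (9,1,has); (9,1,hask); (9,7,has); (15,3,has); (15,11,has); (15,12,has); (16,5,has); (16,12,has); (16,13,has); (17,11,has); (17,12,has); (17,13,has); (21,1,has); (21,18,has); (21,20,has); (22,11,has); (22,18,has); (22,19,has); (23,13,has); (23,19,has); (23,20,has); (24,18,has); (24,19,has); (24,20,has)
step 3: rule r1; match: 0->15, 1->3, 2->11, 3->12; deleted nodes 15; deleted edges (15,3,has); (15,11,has); (15,12,has); added nodes 25, 26, 27, 28, 29, 30, 31; added edges (28,3,has); (28,25,has); (28,27,has); (29,11,has); (29,25,has); (29,26,has); (30,12,has); (30,26,has); (30,27,has); (31,25,has); (31,26,has); (31,27,has); result: nodes: 0:pt, 1:pt, 3:pt, 5:pt, 7:pt, 9:F, 11:pt, 12:pt, 13:pt, 16:F, 17:F, 18:pt, 19:pt, 20:pt, 21:F, 22:F, 23:F, 24:F, 25:pt, 26:pt, 27:pt, 28:F, 29:F, 30:F, 31:F edges: (9,0,has); (9,1,has); (9,1,hask); (9,7,has); (16,5,has); (16,12,has); (16,13,has); (17,11,has); (17,12,has); (17,13,has); (21,1,has); (21,18,has); (21,20,has); (22,11,has); (22,18,has); (22,19,has); (23,13,has); (23,19,has); (23,20,has); (24,18,has); (24,19,has); (24,20,has); (28,3,has); (28,25,has); (28,27,has); (29,11,has); (29,25,has); (29,26,has); (30,12,has); (30,26,has); (30,27,has); (31,25,has); (31,26,has); (31,27,has)
final:
nodes: 0:pt, 1:pt, 3:pt, 5:pt, 7:pt, 9:F, 11:pt, 12:pt, 13:pt, 16:F, 17:F, 18:pt, 19:pt, 20:pt, 21:F, 22:F, 23:F, 24:F, 25:pt, 26:pt, 27:pt, 28:F, 29:F, 30:F, 31:F
edges: (9,0,has); (9,1,has); (9,1,hask); (9,7,has); (16,5,has); (16,12,has); (16,13,has); (17,11,has); (17,12,has); (17,13,has); (21,1,has); (21,18,has); (21,20,has); (22,11,has); (22,18,has); (22,19,has); (23,13,has); (23,19,has); (23,20,has); (24,18,has); (24,19,has); (24,20,has); (28,3,has); (28,25,has); (28,27,has); (29,11,has); (29,25,has); (29,26,has); (30,12,has); (30,26,has); (30,27,has); (31,25,has); (31,26,has); (31,27,has)


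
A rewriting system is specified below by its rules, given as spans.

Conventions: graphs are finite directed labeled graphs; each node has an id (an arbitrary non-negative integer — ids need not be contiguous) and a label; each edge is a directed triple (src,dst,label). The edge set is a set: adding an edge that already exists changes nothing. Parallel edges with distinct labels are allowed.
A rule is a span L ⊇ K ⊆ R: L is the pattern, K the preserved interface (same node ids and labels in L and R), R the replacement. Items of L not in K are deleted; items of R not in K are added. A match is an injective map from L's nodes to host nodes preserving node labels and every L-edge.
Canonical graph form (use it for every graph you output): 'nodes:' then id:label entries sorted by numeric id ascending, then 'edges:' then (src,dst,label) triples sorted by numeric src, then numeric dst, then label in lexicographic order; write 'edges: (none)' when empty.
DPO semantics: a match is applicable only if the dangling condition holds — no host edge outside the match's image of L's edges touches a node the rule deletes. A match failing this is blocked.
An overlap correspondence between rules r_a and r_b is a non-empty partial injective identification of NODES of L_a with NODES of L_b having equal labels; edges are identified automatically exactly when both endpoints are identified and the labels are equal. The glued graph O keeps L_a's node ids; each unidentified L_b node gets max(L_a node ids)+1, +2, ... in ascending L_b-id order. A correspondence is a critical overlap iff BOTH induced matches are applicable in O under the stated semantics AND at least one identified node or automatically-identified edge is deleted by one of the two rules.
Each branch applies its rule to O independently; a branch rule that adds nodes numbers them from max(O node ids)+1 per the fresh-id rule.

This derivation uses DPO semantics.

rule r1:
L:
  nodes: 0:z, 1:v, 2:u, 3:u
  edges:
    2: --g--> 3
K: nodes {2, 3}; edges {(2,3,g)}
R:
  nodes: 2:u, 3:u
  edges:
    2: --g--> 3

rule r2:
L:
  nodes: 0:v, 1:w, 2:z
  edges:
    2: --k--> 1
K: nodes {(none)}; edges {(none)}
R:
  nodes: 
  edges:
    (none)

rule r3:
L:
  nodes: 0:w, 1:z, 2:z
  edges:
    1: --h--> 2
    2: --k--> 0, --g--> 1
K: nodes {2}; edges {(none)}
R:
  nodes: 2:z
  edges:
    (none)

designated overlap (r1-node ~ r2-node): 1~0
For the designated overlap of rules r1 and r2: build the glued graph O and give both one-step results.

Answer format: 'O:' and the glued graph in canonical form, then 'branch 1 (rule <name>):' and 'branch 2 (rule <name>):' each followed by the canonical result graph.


O:
nodes: 0:z, 1:v, 2:u, 3:u, 4:w, 5:z
edges: (2,3,g); (5,4,k)
branch 1 (rule r1):
nodes: 2:u, 3:u, 4:w, 5:z
edges: (2,3,g); (5,4,k)
branch 2 (rule r2):
nodes: 0:z, 2:u, 3:u
edges: (2,3,g)


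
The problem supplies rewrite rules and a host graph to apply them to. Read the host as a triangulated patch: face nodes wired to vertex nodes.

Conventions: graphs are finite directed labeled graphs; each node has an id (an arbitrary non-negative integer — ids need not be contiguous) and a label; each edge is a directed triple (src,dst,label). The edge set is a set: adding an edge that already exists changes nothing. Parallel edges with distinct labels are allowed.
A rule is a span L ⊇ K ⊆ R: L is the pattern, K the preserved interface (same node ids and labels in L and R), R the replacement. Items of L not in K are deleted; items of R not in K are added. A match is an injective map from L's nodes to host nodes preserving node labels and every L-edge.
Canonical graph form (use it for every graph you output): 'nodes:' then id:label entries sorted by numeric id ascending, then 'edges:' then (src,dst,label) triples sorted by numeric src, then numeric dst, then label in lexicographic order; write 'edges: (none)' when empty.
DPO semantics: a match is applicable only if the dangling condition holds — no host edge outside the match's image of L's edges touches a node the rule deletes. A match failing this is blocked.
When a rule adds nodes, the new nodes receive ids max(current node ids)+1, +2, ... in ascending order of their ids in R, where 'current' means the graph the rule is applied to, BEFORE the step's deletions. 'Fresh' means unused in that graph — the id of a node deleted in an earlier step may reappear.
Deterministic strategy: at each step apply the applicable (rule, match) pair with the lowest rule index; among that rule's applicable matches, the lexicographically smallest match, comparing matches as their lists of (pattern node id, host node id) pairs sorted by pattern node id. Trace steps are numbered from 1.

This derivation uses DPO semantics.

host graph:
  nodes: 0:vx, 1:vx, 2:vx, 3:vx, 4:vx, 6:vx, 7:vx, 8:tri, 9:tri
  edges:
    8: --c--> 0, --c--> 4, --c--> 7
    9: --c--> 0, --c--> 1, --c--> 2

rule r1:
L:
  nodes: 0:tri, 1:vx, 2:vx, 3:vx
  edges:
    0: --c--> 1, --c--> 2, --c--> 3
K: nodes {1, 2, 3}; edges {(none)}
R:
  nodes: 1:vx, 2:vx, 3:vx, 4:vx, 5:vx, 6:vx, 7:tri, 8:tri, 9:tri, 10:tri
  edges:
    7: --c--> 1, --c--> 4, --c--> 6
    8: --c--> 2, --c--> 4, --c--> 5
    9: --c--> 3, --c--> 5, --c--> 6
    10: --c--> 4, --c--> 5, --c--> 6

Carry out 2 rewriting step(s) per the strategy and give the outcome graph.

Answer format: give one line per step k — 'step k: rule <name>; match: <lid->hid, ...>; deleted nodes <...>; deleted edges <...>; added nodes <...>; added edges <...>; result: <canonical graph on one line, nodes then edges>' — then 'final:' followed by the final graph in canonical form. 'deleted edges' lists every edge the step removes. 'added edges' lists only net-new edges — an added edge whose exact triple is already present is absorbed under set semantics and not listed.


step 1: rule r1; match: 0->8, 1->0, 2->4, 3->7; deleted nodes 8; deleted edges (8,0,c); (8,4,c); (8,7,c); added nodes 10, 11, 12, 13, 14, 15, 16; added edges (13,0,c); (13,10,c); (13,12,c); (14,4,c); (14,10,c); (14,11,c); (15,7,c); (15,11,c); (15,12,c); (16,10,c); (16,11,c); (16,12,c); result: nodes: 0:vx, 1:vx, 2:vx, 3:vx, 4:vx, 6:vx, 7:vx, 9:tri, 10:vx, 11:vx, 12:vx, 13:tri, 14:tri, 15:tri, 16:tri edges: (9,0,c); (9,1,c); (9,2,c); (13,0,c); (13,10,c); (13,12,c); (14,4,c); (14,10,c); (14,11,c); (15,7,c); (15,11,c); (15,12,c); (16,10,c); (16,11,c); (16,12,c)
step 2: rule r1; match: 0->9, 1->0, 2->1, 3->2; deleted nodes 9; deleted edges (9,0,c); (9,1,c); (9,2,c); added nodes 17, 18, 19, 20, 21, 22, 23; added edges (20,0,c); (20,17,c); (20,19,c); (21,1,c); (21,17,c); (21,18,c); (22,2,c); (22,18,c); (22,19,c); (23,17,c); (23,18,c); (23,19,c); result: nodes: 0:vx, 1:vx, 2:vx, 3:vx, 4:vx, 6:vx, 7:vx, 10:vx, 11:vx, 12:vx, 13:tri, 14:tri, 15:tri, 16:tri, 17:vx, 18:vx, 19:vx, 20:tri, 21:tri, 22:tri, 23:tri edges: (13,0,c); (13,10,c); (13,12,c); (14,4,c); (14,10,c); (14,11,c); (15,7,c); (15,11,c); (15,12,c); (16,10,c); (16,11,c); (16,12,c); (20,0,c); (20,17,c); (20,19,c); (21,1,c); (21,17,c); (21,18,c); (22,2,c); (22,18,c); (22,19,c); (23,17,c); (23,18,c); (23,19,c)
final:
nodes: 0:vx, 1:vx, 2:vx, 3:vx, 4:vx, 6:vx, 7:vx, 10:vx, 11:vx, 12:vx, 13:tri, 14:tri, 15:tri, 16:tri, 17:vx, 18:vx, 19:vx, 20:tri, 21:tri, 22:tri, 23:tri
edges: (13,0,c); (13,10,c); (13,12,c); (14,4,c); (14,10,c); (14,11,c); (15,7,c); (15,11,c); (15,12,c); (16,10,c); (16,11,c); (16,12,c); (20,0,c); (20,17,c); (20,19,c); (21,1,c); (21,17,c); (21,18,c); (22,2,c); (22,18,c); (22,19,c); (23,17,c); (23,18,c); (23,19,c)


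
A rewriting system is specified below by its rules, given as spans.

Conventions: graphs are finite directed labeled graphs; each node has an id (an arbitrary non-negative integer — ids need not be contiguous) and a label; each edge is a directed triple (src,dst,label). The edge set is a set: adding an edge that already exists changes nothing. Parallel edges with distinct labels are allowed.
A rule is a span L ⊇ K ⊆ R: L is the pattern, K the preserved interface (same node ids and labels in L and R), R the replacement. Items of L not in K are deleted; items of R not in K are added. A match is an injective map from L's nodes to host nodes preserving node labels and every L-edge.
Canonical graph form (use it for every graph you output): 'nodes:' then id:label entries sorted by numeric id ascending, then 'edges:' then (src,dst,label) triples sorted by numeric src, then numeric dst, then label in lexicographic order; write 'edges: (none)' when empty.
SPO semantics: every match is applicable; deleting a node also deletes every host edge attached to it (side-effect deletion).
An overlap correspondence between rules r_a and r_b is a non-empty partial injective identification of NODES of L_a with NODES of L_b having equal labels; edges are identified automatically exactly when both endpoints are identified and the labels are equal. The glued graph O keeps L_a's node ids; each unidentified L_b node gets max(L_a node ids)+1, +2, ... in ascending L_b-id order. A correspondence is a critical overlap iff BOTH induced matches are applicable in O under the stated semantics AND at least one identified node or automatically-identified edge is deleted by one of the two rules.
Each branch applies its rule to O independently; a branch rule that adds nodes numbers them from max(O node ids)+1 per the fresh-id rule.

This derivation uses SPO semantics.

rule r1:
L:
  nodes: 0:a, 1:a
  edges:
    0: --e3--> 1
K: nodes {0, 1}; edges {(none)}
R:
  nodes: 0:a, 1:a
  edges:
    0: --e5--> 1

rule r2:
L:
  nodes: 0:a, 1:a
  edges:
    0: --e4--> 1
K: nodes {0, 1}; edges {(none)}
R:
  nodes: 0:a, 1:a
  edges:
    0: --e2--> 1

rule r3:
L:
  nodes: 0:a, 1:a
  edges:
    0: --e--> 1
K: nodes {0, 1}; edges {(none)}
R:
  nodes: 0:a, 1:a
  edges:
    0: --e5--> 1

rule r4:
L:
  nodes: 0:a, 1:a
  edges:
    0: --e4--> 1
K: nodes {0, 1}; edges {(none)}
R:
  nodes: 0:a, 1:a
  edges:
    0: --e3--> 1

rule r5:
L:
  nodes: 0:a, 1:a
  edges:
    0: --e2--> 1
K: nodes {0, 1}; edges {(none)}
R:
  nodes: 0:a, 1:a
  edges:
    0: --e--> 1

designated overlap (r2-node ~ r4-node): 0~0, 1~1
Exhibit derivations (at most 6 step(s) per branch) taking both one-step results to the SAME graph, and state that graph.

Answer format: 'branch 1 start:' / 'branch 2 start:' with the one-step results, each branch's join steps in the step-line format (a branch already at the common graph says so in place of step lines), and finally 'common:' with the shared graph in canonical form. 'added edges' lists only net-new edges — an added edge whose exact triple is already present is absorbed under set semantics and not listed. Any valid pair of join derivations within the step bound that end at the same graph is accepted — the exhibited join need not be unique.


branch 1 start:
nodes: 0:a, 1:a
edges: (0,1,e2)
branch 2 start:
nodes: 0:a, 1:a
edges: (0,1,e3)
branch 1 step 1: rule r5; match: 0->0, 1->1; deleted nodes (none); deleted edges (0,1,e2); added nodes (none); added edges (0,1,e); result: nodes: 0:a, 1:a edges: (0,1,e)
branch 1 step 2: rule r3; match: 0->0, 1->1; deleted nodes (none); deleted edges (0,1,e); added nodes (none); added edges (0,1,e5); result: nodes: 0:a, 1:a edges: (0,1,e5)
branch 2 step 1: rule r1; match: 0->0, 1->1; deleted nodes (none); deleted edges (0,1,e3); added nodes (none); added edges (0,1,e5); result: nodes: 0:a, 1:a edges: (0,1,e5)
common:
nodes: 0:a, 1:a
edges: (0,1,e5)


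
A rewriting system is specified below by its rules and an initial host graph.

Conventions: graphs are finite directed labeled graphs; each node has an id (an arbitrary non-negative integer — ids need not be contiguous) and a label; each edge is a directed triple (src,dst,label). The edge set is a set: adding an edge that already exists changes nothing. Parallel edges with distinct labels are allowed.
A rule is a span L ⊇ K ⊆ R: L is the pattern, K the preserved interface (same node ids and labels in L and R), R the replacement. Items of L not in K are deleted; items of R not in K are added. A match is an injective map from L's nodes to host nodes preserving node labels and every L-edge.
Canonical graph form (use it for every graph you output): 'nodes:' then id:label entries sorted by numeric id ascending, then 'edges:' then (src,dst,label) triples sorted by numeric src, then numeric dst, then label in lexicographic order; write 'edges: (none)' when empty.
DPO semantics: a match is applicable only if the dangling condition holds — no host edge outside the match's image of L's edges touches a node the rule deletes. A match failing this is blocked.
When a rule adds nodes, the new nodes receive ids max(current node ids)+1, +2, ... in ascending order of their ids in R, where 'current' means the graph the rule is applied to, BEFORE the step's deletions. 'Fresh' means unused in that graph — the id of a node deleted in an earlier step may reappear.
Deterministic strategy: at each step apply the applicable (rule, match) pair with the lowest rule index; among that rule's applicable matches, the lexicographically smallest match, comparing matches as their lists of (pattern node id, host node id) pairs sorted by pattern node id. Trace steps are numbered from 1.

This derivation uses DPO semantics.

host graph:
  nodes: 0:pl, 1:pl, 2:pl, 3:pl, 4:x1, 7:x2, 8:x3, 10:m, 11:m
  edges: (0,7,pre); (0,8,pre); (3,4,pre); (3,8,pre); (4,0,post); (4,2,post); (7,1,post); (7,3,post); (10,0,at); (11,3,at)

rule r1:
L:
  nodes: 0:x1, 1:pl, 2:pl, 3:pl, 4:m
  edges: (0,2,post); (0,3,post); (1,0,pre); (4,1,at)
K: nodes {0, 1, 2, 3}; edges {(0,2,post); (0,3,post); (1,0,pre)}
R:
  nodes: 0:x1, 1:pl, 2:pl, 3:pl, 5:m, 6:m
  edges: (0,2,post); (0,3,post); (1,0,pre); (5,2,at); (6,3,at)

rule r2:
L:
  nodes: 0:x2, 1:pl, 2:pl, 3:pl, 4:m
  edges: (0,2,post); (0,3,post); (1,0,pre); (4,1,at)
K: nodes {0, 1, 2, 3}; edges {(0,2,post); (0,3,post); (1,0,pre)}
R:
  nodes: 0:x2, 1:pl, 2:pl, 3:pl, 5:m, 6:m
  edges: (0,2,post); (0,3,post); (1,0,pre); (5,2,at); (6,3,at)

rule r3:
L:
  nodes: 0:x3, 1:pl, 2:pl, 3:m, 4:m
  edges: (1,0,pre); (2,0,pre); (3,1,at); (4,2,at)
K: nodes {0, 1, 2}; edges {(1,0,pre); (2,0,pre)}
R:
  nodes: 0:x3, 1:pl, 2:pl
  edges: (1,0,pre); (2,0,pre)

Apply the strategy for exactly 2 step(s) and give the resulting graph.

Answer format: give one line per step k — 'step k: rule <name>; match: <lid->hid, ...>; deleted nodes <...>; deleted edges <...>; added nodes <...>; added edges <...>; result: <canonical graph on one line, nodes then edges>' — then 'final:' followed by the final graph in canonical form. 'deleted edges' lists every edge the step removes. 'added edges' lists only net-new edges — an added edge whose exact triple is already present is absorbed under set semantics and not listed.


step 1: rule r1; match: 0->4, 1->3, 2->0, 3->2, 4->11; deleted nodes 11; deleted edges (11,3,at); added nodes 12, 13; added edges (12,0,at); (13,2,at); result: nodes: 0:pl, 1:pl, 2:pl, 3:pl, 4:x1, 7:x2, 8:x3, 10:m, 12:m, 13:m edges: (0,7,pre); (0,8,pre); (3,4,pre); (3,8,pre); (4,0,post); (4,2,post); (7,1,post); (7,3,post); (10,0,at); (12,0,at); (13,2,at)
step 2: rule r2; match: 0->7, 1->0, 2->1, 3->3, 4->10; deleted nodes 10; deleted edges (10,0,at); added nodes 14, 15; added edges (14,1,at); (15,3,at); result: nodes: 0:pl, 1:pl, 2:pl, 3:pl, 4:x1, 7:x2, 8:x3, 12:m, 13:m, 14:m, 15:m edges: (0,7,pre); (0,8,pre); (3,4,pre); (3,8,pre); (4,0,post); (4,2,post); (7,1,post); (7,3,post); (12,0,at); (13,2,at); (14,1,at); (15,3,at)
final:
nodes: 0:pl, 1:pl, 2:pl, 3:pl, 4:x1, 7:x2, 8:x3, 12:m, 13:m, 14:m, 15:m
edges: (0,7,pre); (0,8,pre); (3,4,pre); (3,8,pre); (4,0,post); (4,2,post); (7,1,post); (7,3,post); (12,0,at); (13,2,at); (14,1,at); (15,3,at)


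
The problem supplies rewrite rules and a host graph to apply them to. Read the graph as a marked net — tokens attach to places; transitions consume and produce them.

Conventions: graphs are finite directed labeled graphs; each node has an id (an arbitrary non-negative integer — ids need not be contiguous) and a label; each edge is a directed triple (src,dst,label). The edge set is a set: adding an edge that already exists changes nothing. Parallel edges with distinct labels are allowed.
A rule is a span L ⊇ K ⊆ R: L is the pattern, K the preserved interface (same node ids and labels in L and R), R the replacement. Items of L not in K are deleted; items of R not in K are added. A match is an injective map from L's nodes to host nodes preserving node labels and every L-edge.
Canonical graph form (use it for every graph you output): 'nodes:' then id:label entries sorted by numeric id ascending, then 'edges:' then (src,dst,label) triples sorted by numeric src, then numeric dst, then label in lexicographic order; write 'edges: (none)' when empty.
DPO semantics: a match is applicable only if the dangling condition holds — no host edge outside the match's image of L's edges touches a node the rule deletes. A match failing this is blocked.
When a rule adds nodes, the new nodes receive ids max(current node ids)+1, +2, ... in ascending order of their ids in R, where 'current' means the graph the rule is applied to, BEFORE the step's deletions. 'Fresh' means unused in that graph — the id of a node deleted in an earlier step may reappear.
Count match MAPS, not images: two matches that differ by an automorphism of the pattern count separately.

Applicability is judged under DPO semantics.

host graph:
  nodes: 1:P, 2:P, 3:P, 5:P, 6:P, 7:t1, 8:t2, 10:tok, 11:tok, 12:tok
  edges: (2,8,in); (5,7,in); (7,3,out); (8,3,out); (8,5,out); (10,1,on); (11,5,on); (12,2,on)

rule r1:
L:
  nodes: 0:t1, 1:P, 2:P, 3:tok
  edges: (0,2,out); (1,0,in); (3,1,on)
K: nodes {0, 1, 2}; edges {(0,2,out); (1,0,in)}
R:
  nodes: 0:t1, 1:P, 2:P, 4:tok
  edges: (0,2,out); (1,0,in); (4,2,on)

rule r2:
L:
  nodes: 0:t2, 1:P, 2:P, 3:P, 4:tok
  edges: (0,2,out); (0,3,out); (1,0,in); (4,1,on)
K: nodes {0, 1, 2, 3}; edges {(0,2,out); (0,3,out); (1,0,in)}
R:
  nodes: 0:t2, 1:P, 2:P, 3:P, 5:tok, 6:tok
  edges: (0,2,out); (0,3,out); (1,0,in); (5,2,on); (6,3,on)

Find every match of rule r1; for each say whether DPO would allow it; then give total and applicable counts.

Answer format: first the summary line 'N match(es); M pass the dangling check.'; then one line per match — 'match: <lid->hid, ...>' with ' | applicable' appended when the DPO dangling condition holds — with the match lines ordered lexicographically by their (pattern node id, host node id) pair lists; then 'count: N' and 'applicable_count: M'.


1 match(es); 1 pass the dangling check.
match: 0->7, 1->5, 2->3, 3->11 | applicable
count: 1
applicable_count: 1
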